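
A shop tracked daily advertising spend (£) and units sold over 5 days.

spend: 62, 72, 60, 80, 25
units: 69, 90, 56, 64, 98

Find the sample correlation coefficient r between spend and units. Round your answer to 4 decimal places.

-0.5706

n = 5, Σx = 299, Σy = 377, Σx² = 19653, Σy² = 29697, Σxy = 21688
nΣxy − ΣxΣy = 108440 − 112723 = -4283
nΣx² − (Σx)² = 98265 − 89401 = 8864; nΣy² − (Σy)² = 148485 − 142129 = 6356
r = -4283 / √(8864 × 6356) = -4283 / 7505.9699 ≈ -0.5706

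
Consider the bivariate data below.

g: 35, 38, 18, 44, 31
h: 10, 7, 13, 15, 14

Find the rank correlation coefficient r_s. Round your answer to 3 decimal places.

0.100

Rank g: 3, 4, 1, 5, 2
Rank h: 2, 1, 3, 5, 4
d = rank(g) − rank(h): 1, 3, -2, 0, -2; Σd² = 18
ρ = 1 − 6Σd² / [n(n²−1)] = 1 − 6×18 / (5×24) = 1 − 108/120 ≈ 0.100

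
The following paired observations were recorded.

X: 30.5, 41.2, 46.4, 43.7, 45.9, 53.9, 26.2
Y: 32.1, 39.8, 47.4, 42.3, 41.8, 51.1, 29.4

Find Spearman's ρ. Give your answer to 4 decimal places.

0.9643

Rank X: 2, 3, 6, 4, 5, 7, 1
Rank Y: 2, 3, 6, 5, 4, 7, 1
d = rank(X) − rank(Y): 0, 0, 0, -1, 1, 0, 0; Σd² = 2
ρ = 1 − 6Σd² / [n(n²−1)] = 1 − 6×2 / (7×48) = 1 − 12/336 ≈ 0.9643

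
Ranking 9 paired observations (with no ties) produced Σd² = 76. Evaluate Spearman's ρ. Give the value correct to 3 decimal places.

0.367

ρ = 1 − 6Σd² / [n(n²−1)] = 1 − 6×76 / (9×80)
  = 1 − 456/720 = 1 − 0.6333 ≈ 0.367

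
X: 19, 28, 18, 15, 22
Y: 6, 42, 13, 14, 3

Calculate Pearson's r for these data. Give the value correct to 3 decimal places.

0.685

n = 5, ΣX = 102, ΣY = 78, ΣX² = 2178, ΣY² = 2174, ΣXY = 1800
nΣXY − ΣXΣY = 9000 − 7956 = 1044
nΣX² − (ΣX)² = 10890 − 10404 = 486; nΣY² − (ΣY)² = 10870 − 6084 = 4786
r = 1044 / √(486 × 4786) = 1044 / 1525.1216 ≈ 0.685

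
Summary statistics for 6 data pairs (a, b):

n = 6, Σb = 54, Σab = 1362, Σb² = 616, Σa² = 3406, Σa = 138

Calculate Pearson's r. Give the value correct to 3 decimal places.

0.691

r = (nΣab − ΣaΣb) / √[(nΣa² − (Σa)²)(nΣb² − (Σb)²)]
Numerator: 6×1362 − 138×54 = 720
Denominator: √[(20436 − 19044)(3696 − 2916)] = √[1392 × 780] = 1041.9981
r = 720 / 1041.9981 ≈ 0.691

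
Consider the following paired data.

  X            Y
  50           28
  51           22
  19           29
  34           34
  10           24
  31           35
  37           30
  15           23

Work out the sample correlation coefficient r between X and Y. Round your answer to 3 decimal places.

0.119

n = 8, ΣX = 247, ΣY = 225, ΣX² = 9273, ΣY² = 6495, ΣXY = 7009
nΣXY − ΣXΣY = 56072 − 55575 = 497
nΣX² − (ΣX)² = 74184 − 61009 = 13175; nΣY² − (ΣY)² = 51960 − 50625 = 1335
r = 497 / √(13175 × 1335) = 497 / 4193.8795 ≈ 0.119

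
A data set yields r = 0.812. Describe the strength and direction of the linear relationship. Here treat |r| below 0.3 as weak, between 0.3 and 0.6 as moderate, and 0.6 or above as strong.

r = 0.812 > 0 so the relationship is positive.
|r| = 0.812, which falls in the strong range.

strong positive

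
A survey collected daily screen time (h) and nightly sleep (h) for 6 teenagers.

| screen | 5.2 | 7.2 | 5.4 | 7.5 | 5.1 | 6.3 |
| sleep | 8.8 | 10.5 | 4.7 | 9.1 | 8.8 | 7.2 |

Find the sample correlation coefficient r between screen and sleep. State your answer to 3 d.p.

n = 6, Σx = 36.7, Σy = 49.1, Σx² = 229.99, Σy² = 421.87, Σxy = 305.23
nΣxy − ΣxΣy = 1831.38 − 1801.97 = 29.41
nΣx² − (Σx)² = 1379.94 − 1346.89 = 33.05; nΣy² − (Σy)² = 2531.22 − 2410.81 = 120.41
r = 29.41 / √(33.05 × 120.41) = 29.41 / 63.0837 ≈ 0.466

0.466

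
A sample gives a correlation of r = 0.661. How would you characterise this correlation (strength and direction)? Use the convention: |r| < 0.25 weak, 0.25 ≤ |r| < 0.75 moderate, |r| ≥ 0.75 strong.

r = 0.661 > 0 so the relationship is positive.
|r| = 0.661, which falls in the moderate range.

moderate positive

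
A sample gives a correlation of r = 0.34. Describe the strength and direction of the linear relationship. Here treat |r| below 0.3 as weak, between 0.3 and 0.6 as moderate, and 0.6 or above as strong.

r = 0.34 > 0 so the relationship is positive.
|r| = 0.34, which falls in the moderate range.

moderate positive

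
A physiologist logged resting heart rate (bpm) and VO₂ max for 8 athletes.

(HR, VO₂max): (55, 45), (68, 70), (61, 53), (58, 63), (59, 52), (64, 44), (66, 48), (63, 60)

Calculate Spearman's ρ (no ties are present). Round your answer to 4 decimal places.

0.1667

Rank HR: 1, 8, 4, 2, 3, 6, 7, 5
Rank VO₂max: 2, 8, 5, 7, 4, 1, 3, 6
d = rank(HR) − rank(VO₂max): -1, 0, -1, -5, -1, 5, 4, -1; Σd² = 70
ρ = 1 − 6Σd² / [n(n²−1)] = 1 − 6×70 / (8×63) = 1 − 420/504 ≈ 0.1667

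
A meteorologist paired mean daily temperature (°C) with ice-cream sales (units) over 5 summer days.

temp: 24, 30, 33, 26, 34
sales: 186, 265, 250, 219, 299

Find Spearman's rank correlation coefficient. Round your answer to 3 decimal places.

0.900

Rank temp: 1, 3, 4, 2, 5
Rank sales: 1, 4, 3, 2, 5
d = rank(temp) − rank(sales): 0, -1, 1, 0, 0; Σd² = 2
ρ = 1 − 6Σd² / [n(n²−1)] = 1 − 6×2 / (5×24) = 1 − 12/120 ≈ 0.900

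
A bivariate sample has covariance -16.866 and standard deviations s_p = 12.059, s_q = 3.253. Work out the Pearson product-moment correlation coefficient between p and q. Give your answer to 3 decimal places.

-0.430

r = Cov(p,q) / (s_p · s_q) = -16.866 / (12.059 × 3.253)
  = -16.866 / 39.2279 ≈ -0.430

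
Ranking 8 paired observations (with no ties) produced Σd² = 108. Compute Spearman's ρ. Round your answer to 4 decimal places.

-0.2857

ρ = 1 − 6Σd² / [n(n²−1)] = 1 − 6×108 / (8×63)
  = 1 − 648/504 = 1 − 1.28571 ≈ -0.2857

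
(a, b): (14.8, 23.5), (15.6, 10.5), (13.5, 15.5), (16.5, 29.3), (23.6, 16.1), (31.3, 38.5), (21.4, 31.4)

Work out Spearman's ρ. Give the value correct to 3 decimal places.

0.643

Rank a: 2, 3, 1, 4, 6, 7, 5
Rank b: 4, 1, 2, 5, 3, 7, 6
d = rank(a) − rank(b): -2, 2, -1, -1, 3, 0, -1; Σd² = 20
ρ = 1 − 6Σd² / [n(n²−1)] = 1 − 6×20 / (7×48) = 1 − 120/336 ≈ 0.643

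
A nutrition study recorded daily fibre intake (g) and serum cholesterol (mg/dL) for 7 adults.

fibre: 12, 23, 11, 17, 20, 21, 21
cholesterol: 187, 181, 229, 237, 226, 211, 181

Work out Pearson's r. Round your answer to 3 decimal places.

-0.324

n = 7, Σx = 125, Σy = 1452, Σx² = 2365, Σy² = 304698, Σxy = 25707
nΣxy − ΣxΣy = 179949 − 181500 = -1551
nΣx² − (Σx)² = 16555 − 15625 = 930; nΣy² − (Σy)² = 2132886 − 2108304 = 24582
r = -1551 / √(930 × 24582) = -1551 / 4781.3450 ≈ -0.324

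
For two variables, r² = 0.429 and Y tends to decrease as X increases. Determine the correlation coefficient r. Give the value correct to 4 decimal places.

-0.6550

|r| = √0.429 = 0.6550
The association is negative, so r = −0.6550.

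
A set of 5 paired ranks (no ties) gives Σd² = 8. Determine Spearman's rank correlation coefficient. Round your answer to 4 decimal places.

0.6000

ρ = 1 − 6Σd² / [n(n²−1)] = 1 − 6×8 / (5×24)
  = 1 − 48/120 = 1 − 0.40000 ≈ 0.6000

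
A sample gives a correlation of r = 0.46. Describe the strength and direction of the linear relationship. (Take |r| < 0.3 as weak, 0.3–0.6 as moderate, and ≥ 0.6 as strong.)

r = 0.46 > 0 so the relationship is positive.
|r| = 0.46, which falls in the moderate range.

moderate positive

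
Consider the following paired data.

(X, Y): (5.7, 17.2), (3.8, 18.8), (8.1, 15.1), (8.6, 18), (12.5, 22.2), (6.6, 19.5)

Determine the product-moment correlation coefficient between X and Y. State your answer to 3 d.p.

n = 6, ΣX = 45.3, ΣY = 110.8, ΣX² = 386.31, ΣY² = 2074.38, ΣXY = 852.79
nΣXY − ΣXΣY = 5116.74 − 5019.24 = 97.5
nΣX² − (ΣX)² = 2317.86 − 2052.09 = 265.77; nΣY² − (ΣY)² = 12446.28 − 12276.64 = 169.64
r = 97.5 / √(265.77 × 169.64) = 97.5 / 212.3328 ≈ 0.459

0.459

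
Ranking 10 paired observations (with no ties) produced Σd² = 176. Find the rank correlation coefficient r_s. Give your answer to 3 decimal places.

ρ = 1 − 6Σd² / [n(n²−1)] = 1 − 6×176 / (10×99)
  = 1 − 1056/990 = 1 − 1.0667 ≈ -0.067

-0.067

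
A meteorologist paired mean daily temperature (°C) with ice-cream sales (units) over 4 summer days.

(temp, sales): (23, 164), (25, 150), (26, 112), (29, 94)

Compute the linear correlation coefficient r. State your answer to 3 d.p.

-0.943

n = 4, Σx = 103, Σy = 520, Σx² = 2671, Σy² = 70776, Σxy = 13160
nΣxy − ΣxΣy = 52640 − 53560 = -920
nΣx² − (Σx)² = 10684 − 10609 = 75; nΣy² − (Σy)² = 283104 − 270400 = 12704
r = -920 / √(75 × 12704) = -920 / 976.1147 ≈ -0.943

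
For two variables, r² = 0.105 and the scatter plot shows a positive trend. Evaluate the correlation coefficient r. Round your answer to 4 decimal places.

|r| = √0.105 = 0.3240
The association is positive, so r = 0.3240.

0.3240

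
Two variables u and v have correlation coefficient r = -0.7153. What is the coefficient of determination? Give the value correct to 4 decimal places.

0.5117

r² = (-0.7153)² = 0.5117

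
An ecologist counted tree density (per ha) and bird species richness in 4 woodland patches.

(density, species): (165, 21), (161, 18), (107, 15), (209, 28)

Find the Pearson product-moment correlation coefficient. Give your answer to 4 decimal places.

0.9445

n = 4, Σx = 642, Σy = 82, Σx² = 108276, Σy² = 1774, Σxy = 13820
nΣxy − ΣxΣy = 55280 − 52644 = 2636
nΣx² − (Σx)² = 433104 − 412164 = 20940; nΣy² − (Σy)² = 7096 − 6724 = 372
r = 2636 / √(20940 × 372) = 2636 / 2790.9998 ≈ 0.9445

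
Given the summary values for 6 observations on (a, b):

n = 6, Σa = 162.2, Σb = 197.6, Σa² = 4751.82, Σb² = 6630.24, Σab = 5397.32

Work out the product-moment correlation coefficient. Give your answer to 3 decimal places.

0.262

r = (nΣab − ΣaΣb) / √[(nΣa² − (Σa)²)(nΣb² − (Σb)²)]
Numerator: 6×5397.32 − 162.2×197.6 = 333.2
Denominator: √[(28510.92 − 26308.84)(39781.44 − 39045.76)] = √[2202.08 × 735.68] = 1272.8025
r = 333.2 / 1272.8025 ≈ 0.262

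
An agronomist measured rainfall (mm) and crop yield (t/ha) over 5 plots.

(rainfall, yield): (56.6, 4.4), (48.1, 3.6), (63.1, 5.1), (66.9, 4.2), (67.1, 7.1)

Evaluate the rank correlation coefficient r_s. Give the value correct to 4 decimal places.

Rank rainfall: 2, 1, 3, 4, 5
Rank yield: 3, 1, 4, 2, 5
d = rank(rainfall) − rank(yield): -1, 0, -1, 2, 0; Σd² = 6
ρ = 1 − 6Σd² / [n(n²−1)] = 1 − 6×6 / (5×24) = 1 − 36/120 ≈ 0.7000

0.7000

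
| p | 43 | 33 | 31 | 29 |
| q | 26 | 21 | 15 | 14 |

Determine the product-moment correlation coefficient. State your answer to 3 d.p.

0.938

n = 4, Σp = 136, Σq = 76, Σp² = 4740, Σq² = 1538, Σpq = 2682
nΣpq − ΣpΣq = 10728 − 10336 = 392
nΣp² − (Σp)² = 18960 − 18496 = 464; nΣq² − (Σq)² = 6152 − 5776 = 376
r = 392 / √(464 × 376) = 392 / 417.6889 ≈ 0.938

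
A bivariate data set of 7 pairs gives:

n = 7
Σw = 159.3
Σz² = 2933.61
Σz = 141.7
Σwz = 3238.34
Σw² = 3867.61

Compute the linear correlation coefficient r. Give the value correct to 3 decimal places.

r = (nΣwz − ΣwΣz) / √[(nΣw² − (Σw)²)(nΣz² − (Σz)²)]
Numerator: 7×3238.34 − 159.3×141.7 = 95.57
Denominator: √[(27073.27 − 25376.49)(20535.27 − 20078.89)] = √[1696.78 × 456.38] = 879.9866
r = 95.57 / 879.9866 ≈ 0.109

0.109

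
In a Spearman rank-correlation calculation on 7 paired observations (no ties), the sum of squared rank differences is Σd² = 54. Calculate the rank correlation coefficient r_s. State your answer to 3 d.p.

0.036

ρ = 1 − 6Σd² / [n(n²−1)] = 1 − 6×54 / (7×48)
  = 1 − 324/336 = 1 − 0.9643 ≈ 0.036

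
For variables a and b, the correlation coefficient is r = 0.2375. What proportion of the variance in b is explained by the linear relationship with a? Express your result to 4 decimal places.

0.0564

r² = (0.2375)² = 0.0564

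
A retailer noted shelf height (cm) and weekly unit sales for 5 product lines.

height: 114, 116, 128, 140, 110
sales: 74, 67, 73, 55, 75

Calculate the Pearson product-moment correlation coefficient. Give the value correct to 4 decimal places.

n = 5, Σx = 608, Σy = 344, Σx² = 74536, Σy² = 23944, Σxy = 41502
nΣxy − ΣxΣy = 207510 − 209152 = -1642
nΣx² − (Σx)² = 372680 − 369664 = 3016; nΣy² − (Σy)² = 119720 − 118336 = 1384
r = -1642 / √(3016 × 1384) = -1642 / 2043.0722 ≈ -0.8037

-0.8037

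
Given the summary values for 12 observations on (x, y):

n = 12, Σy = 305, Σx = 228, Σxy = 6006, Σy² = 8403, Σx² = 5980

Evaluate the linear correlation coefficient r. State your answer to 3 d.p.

r = (nΣxy − ΣxΣy) / √[(nΣx² − (Σx)²)(nΣy² − (Σy)²)]
Numerator: 12×6006 − 228×305 = 2532
Denominator: √[(71760 − 51984)(100836 − 93025)] = √[19776 × 7811] = 12428.6096
r = 2532 / 12428.6096 ≈ 0.204

0.204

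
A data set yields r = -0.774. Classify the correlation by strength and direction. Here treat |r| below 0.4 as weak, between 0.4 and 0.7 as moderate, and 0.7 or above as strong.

r = -0.774 < 0 so the relationship is negative.
|r| = 0.774, which falls in the strong range.

strong negative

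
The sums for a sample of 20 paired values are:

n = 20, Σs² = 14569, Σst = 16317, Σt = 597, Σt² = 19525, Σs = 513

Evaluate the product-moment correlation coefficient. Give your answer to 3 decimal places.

0.647

r = (nΣst − ΣsΣt) / √[(nΣs² − (Σs)²)(nΣt² − (Σt)²)]
Numerator: 20×16317 − 513×597 = 20079
Denominator: √[(291380 − 263169)(390500 − 356409)] = √[28211 × 34091] = 31011.9526
r = 20079 / 31011.9526 ≈ 0.647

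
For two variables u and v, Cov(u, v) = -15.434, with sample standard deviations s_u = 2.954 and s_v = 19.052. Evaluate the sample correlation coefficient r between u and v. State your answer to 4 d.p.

-0.2742

r = Cov(u,v) / (s_u · s_v) = -15.434 / (2.954 × 19.052)
  = -15.434 / 56.2796 ≈ -0.2742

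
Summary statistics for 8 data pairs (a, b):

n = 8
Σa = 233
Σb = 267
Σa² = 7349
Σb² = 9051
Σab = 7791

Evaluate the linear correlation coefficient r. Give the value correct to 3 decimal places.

0.052

r = (nΣab − ΣaΣb) / √[(nΣa² − (Σa)²)(nΣb² − (Σb)²)]
Numerator: 8×7791 − 233×267 = 117
Denominator: √[(58792 − 54289)(72408 − 71289)] = √[4503 × 1119] = 2244.7399
r = 117 / 2244.7399 ≈ 0.052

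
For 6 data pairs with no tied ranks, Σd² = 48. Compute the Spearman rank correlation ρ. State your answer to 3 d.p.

-0.371

ρ = 1 − 6Σd² / [n(n²−1)] = 1 − 6×48 / (6×35)
  = 1 − 288/210 = 1 − 1.3714 ≈ -0.371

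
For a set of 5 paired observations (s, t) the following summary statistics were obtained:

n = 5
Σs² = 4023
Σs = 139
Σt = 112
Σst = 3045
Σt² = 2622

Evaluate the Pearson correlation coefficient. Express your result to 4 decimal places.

r = (nΣst − ΣsΣt) / √[(nΣs² − (Σs)²)(nΣt² − (Σt)²)]
Numerator: 5×3045 − 139×112 = -343
Denominator: √[(20115 − 19321)(13110 − 12544)] = √[794 × 566] = 670.3760
r = -343 / 670.3760 ≈ -0.5117

-0.5117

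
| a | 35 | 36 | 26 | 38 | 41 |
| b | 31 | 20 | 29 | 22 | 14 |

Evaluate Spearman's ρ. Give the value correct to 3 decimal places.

Rank a: 2, 3, 1, 4, 5
Rank b: 5, 2, 4, 3, 1
d = rank(a) − rank(b): -3, 1, -3, 1, 4; Σd² = 36
ρ = 1 − 6Σd² / [n(n²−1)] = 1 − 6×36 / (5×24) = 1 − 216/120 ≈ -0.800

-0.800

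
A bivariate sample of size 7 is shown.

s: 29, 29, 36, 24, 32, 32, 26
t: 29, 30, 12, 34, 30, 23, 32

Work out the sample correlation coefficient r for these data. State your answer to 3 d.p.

-0.876

n = 7, Σs = 208, Σt = 190, Σs² = 6278, Σt² = 5494, Σst = 5487
nΣst − ΣsΣt = 38409 − 39520 = -1111
nΣs² − (Σs)² = 43946 − 43264 = 682; nΣt² − (Σt)² = 38458 − 36100 = 2358
r = -1111 / √(682 × 2358) = -1111 / 1268.1309 ≈ -0.876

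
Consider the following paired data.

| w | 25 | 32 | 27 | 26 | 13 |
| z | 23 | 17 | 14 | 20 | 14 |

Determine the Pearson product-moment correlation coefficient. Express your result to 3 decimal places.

0.311

n = 5, Σw = 123, Σz = 88, Σw² = 3223, Σz² = 1610, Σwz = 2199
nΣwz − ΣwΣz = 10995 − 10824 = 171
nΣw² − (Σw)² = 16115 − 15129 = 986; nΣz² − (Σz)² = 8050 − 7744 = 306
r = 171 / √(986 × 306) = 171 / 549.2868 ≈ 0.311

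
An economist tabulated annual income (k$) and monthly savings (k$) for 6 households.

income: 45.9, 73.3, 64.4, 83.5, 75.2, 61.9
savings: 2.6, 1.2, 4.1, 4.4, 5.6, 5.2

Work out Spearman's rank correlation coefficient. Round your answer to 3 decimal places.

Rank income: 1, 4, 3, 6, 5, 2
Rank savings: 2, 1, 3, 4, 6, 5
d = rank(income) − rank(savings): -1, 3, 0, 2, -1, -3; Σd² = 24
ρ = 1 − 6Σd² / [n(n²−1)] = 1 − 6×24 / (6×35) = 1 − 144/210 ≈ 0.314

0.314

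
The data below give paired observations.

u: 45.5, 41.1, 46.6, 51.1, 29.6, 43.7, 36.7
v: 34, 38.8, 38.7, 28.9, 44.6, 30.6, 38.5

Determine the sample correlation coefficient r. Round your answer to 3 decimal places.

n = 7, Σu = 294.3, Σv = 254.1, Σu² = 12674.97, Σv² = 9402.11, Σuv = 10492.22
nΣuv − ΣuΣv = 73445.54 − 74781.63 = -1336.09
nΣu² − (Σu)² = 88724.79 − 86612.49 = 2112.3; nΣv² − (Σv)² = 65814.77 − 64566.81 = 1247.96
r = -1336.09 / √(2112.3 × 1247.96) = -1336.09 / 1623.5966 ≈ -0.823

-0.823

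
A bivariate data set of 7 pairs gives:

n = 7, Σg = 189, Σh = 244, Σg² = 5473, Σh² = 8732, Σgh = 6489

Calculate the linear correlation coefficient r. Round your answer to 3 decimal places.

-0.342

r = (nΣgh − ΣgΣh) / √[(nΣg² − (Σg)²)(nΣh² − (Σh)²)]
Numerator: 7×6489 − 189×244 = -693
Denominator: √[(38311 − 35721)(61124 − 59536)] = √[2590 × 1588] = 2028.0335
r = -693 / 2028.0335 ≈ -0.342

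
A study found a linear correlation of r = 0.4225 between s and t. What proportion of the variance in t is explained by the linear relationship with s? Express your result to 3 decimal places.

0.179

r² = (0.4225)² = 0.179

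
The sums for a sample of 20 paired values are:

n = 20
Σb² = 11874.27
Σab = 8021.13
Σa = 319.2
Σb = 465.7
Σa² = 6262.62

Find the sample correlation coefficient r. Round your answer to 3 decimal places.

r = (nΣab − ΣaΣb) / √[(nΣa² − (Σa)²)(nΣb² − (Σb)²)]
Numerator: 20×8021.13 − 319.2×465.7 = 11771.16
Denominator: √[(125252.4 − 101888.64)(237485.4 − 216876.49)] = √[23363.76 × 20608.91] = 21943.1453
r = 11771.16 / 21943.1453 ≈ 0.536

0.536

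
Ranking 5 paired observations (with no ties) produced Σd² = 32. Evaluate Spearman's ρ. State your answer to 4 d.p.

-0.6000

ρ = 1 − 6Σd² / [n(n²−1)] = 1 − 6×32 / (5×24)
  = 1 − 192/120 = 1 − 1.60000 ≈ -0.6000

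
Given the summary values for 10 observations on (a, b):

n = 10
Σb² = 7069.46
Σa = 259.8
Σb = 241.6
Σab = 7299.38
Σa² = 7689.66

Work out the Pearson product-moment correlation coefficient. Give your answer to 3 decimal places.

r = (nΣab − ΣaΣb) / √[(nΣa² − (Σa)²)(nΣb² − (Σb)²)]
Numerator: 10×7299.38 − 259.8×241.6 = 10226.12
Denominator: √[(76896.6 − 67496.04)(70694.6 − 58370.56)] = √[9400.56 × 12324.04] = 10763.4975
r = 10226.12 / 10763.4975 ≈ 0.950

0.950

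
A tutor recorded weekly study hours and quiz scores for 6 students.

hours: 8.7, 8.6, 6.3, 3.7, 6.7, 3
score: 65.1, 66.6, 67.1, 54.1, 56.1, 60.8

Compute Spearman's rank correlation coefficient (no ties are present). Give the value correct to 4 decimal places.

Rank hours: 6, 5, 3, 2, 4, 1
Rank score: 4, 5, 6, 1, 2, 3
d = rank(hours) − rank(score): 2, 0, -3, 1, 2, -2; Σd² = 22
ρ = 1 − 6Σd² / [n(n²−1)] = 1 − 6×22 / (6×35) = 1 − 132/210 ≈ 0.3714

0.3714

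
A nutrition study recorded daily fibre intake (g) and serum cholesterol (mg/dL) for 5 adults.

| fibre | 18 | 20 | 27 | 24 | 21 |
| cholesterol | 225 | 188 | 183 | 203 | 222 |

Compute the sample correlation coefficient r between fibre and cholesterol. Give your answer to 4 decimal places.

-0.6545

n = 5, Σx = 110, Σy = 1021, Σx² = 2470, Σy² = 209951, Σxy = 22285
nΣxy − ΣxΣy = 111425 − 112310 = -885
nΣx² − (Σx)² = 12350 − 12100 = 250; nΣy² − (Σy)² = 1049755 − 1042441 = 7314
r = -885 / √(250 × 7314) = -885 / 1352.2204 ≈ -0.6545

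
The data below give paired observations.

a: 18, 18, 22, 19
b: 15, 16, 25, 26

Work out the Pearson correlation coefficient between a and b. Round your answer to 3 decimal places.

0.713

n = 4, Σa = 77, Σb = 82, Σa² = 1493, Σb² = 1782, Σab = 1602
nΣab − ΣaΣb = 6408 − 6314 = 94
nΣa² − (Σa)² = 5972 − 5929 = 43; nΣb² − (Σb)² = 7128 − 6724 = 404
r = 94 / √(43 × 404) = 94 / 131.8029 ≈ 0.713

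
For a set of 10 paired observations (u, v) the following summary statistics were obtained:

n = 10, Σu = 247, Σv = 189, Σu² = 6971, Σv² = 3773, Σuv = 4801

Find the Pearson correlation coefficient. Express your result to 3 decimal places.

r = (nΣuv − ΣuΣv) / √[(nΣu² − (Σu)²)(nΣv² − (Σv)²)]
Numerator: 10×4801 − 247×189 = 1327
Denominator: √[(69710 − 61009)(37730 − 35721)] = √[8701 × 2009] = 4180.9459
r = 1327 / 4180.9459 ≈ 0.317

0.317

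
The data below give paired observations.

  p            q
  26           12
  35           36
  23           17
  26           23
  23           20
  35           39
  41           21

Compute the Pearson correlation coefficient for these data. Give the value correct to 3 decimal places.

n = 7, Σp = 209, Σq = 168, Σp² = 6541, Σq² = 4620, Σpq = 5247
nΣpq − ΣpΣq = 36729 − 35112 = 1617
nΣp² − (Σp)² = 45787 − 43681 = 2106; nΣq² − (Σq)² = 32340 − 28224 = 4116
r = 1617 / √(2106 × 4116) = 1617 / 2944.1970 ≈ 0.549

0.549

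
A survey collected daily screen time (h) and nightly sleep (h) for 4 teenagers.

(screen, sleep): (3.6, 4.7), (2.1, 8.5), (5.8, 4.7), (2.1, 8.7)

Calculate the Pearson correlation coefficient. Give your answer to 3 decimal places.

n = 4, Σx = 13.6, Σy = 26.6, Σx² = 55.42, Σy² = 192.12, Σxy = 80.3
nΣxy − ΣxΣy = 321.2 − 361.76 = -40.56
nΣx² − (Σx)² = 221.68 − 184.96 = 36.72; nΣy² − (Σy)² = 768.48 − 707.56 = 60.92
r = -40.56 / √(36.72 × 60.92) = -40.56 / 47.2967 ≈ -0.858

-0.858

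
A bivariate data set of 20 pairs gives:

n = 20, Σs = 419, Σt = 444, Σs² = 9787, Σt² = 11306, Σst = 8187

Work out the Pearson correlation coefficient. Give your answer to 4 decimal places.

r = (nΣst − ΣsΣt) / √[(nΣs² − (Σs)²)(nΣt² − (Σt)²)]
Numerator: 20×8187 − 419×444 = -22296
Denominator: √[(195740 − 175561)(226120 − 197136)] = √[20179 × 28984] = 24184.0471
r = -22296 / 24184.0471 ≈ -0.9219

-0.9219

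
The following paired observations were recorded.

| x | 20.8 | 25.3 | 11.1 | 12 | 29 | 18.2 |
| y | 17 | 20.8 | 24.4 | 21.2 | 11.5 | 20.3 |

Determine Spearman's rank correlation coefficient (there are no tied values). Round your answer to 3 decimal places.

Rank x: 4, 5, 1, 2, 6, 3
Rank y: 2, 4, 6, 5, 1, 3
d = rank(x) − rank(y): 2, 1, -5, -3, 5, 0; Σd² = 64
ρ = 1 − 6Σd² / [n(n²−1)] = 1 − 6×64 / (6×35) = 1 − 384/210 ≈ -0.829

-0.829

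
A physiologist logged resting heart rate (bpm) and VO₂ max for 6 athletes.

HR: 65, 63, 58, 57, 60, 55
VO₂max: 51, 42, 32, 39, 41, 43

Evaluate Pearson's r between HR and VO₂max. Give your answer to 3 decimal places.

n = 6, Σx = 358, Σy = 248, Σx² = 21432, Σy² = 10440, Σxy = 14865
nΣxy − ΣxΣy = 89190 − 88784 = 406
nΣx² − (Σx)² = 128592 − 128164 = 428; nΣy² − (Σy)² = 62640 − 61504 = 1136
r = 406 / √(428 × 1136) = 406 / 697.2862 ≈ 0.582

0.582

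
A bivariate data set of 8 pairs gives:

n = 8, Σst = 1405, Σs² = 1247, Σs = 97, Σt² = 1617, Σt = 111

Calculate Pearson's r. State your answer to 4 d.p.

0.8010

r = (nΣst − ΣsΣt) / √[(nΣs² − (Σs)²)(nΣt² − (Σt)²)]
Numerator: 8×1405 − 97×111 = 473
Denominator: √[(9976 − 9409)(12936 − 12321)] = √[567 × 615] = 590.5125
r = 473 / 590.5125 ≈ 0.8010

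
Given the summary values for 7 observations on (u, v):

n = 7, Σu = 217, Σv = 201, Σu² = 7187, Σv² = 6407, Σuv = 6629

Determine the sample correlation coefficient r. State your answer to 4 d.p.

r = (nΣuv − ΣuΣv) / √[(nΣu² − (Σu)²)(nΣv² − (Σv)²)]
Numerator: 7×6629 − 217×201 = 2786
Denominator: √[(50309 − 47089)(44849 − 40401)] = √[3220 × 4448] = 3784.5158
r = 2786 / 3784.5158 ≈ 0.7362

0.7362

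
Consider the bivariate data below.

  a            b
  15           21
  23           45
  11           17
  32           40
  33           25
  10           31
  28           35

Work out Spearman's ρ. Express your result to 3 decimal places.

Rank a: 3, 4, 2, 6, 7, 1, 5
Rank b: 2, 7, 1, 6, 3, 4, 5
d = rank(a) − rank(b): 1, -3, 1, 0, 4, -3, 0; Σd² = 36
ρ = 1 − 6Σd² / [n(n²−1)] = 1 − 6×36 / (7×48) = 1 − 216/336 ≈ 0.357

0.357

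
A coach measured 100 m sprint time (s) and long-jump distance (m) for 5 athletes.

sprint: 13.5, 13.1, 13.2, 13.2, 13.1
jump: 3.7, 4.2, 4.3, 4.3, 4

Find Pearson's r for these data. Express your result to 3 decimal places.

n = 5, Σx = 66.1, Σy = 20.5, Σx² = 873.95, Σy² = 84.31, Σxy = 270.89
nΣxy − ΣxΣy = 1354.45 − 1355.05 = -0.6
nΣx² − (Σx)² = 4369.75 − 4369.21 = 0.54; nΣy² − (Σy)² = 421.55 − 420.25 = 1.3
r = -0.6 / √(0.54 × 1.3) = -0.6 / 0.8379 ≈ -0.716

-0.716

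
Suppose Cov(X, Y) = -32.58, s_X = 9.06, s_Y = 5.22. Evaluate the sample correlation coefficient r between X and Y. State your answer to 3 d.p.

r = Cov(X,Y) / (s_X · s_Y) = -32.58 / (9.06 × 5.22)
  = -32.58 / 47.2932 ≈ -0.689

-0.689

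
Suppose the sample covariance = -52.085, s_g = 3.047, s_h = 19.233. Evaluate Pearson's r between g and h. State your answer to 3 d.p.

r = Cov(g,h) / (s_g · s_h) = -52.085 / (3.047 × 19.233)
  = -52.085 / 58.6030 ≈ -0.889

-0.889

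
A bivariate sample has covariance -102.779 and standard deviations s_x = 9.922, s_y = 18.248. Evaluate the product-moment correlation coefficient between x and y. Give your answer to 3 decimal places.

-0.568

r = Cov(x,y) / (s_x · s_y) = -102.779 / (9.922 × 18.248)
  = -102.779 / 181.0567 ≈ -0.568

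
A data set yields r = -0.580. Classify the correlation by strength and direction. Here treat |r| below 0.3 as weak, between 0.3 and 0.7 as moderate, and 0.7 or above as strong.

moderate negative

r = -0.580 < 0 so the relationship is negative.
|r| = 0.580, which falls in the moderate range.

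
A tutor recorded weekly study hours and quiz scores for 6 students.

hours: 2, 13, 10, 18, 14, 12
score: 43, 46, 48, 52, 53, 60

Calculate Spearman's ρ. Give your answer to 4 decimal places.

0.4857

Rank hours: 1, 4, 2, 6, 5, 3
Rank score: 1, 2, 3, 4, 5, 6
d = rank(hours) − rank(score): 0, 2, -1, 2, 0, -3; Σd² = 18
ρ = 1 − 6Σd² / [n(n²−1)] = 1 − 6×18 / (6×35) = 1 − 108/210 ≈ 0.4857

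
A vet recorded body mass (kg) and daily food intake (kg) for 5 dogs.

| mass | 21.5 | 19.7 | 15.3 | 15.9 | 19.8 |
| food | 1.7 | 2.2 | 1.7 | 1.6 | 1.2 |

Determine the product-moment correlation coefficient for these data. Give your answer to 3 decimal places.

n = 5, Σx = 92.2, Σy = 8.4, Σx² = 1729.28, Σy² = 14.62, Σxy = 155.1
nΣxy − ΣxΣy = 775.5 − 774.48 = 1.02
nΣx² − (Σx)² = 8646.4 − 8500.84 = 145.56; nΣy² − (Σy)² = 73.1 − 70.56 = 2.54
r = 1.02 / √(145.56 × 2.54) = 1.02 / 19.2282 ≈ 0.053

0.053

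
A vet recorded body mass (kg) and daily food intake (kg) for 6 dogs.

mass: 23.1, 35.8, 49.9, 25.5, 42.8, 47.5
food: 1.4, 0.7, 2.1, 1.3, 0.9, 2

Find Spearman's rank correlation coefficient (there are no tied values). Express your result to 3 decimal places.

0.486

Rank mass: 1, 3, 6, 2, 4, 5
Rank food: 4, 1, 6, 3, 2, 5
d = rank(mass) − rank(food): -3, 2, 0, -1, 2, 0; Σd² = 18
ρ = 1 − 6Σd² / [n(n²−1)] = 1 − 6×18 / (6×35) = 1 − 108/210 ≈ 0.486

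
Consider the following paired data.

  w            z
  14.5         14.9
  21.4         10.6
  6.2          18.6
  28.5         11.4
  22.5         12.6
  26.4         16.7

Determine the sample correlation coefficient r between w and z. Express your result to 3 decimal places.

n = 6, Σw = 119.5, Σz = 84.8, Σw² = 2722.11, Σz² = 1247.94, Σwz = 1607.49
nΣwz − ΣwΣz = 9644.94 − 10133.6 = -488.66
nΣw² − (Σw)² = 16332.66 − 14280.25 = 2052.41; nΣz² − (Σz)² = 7487.64 − 7191.04 = 296.6
r = -488.66 / √(2052.41 × 296.6) = -488.66 / 780.2210 ≈ -0.626

-0.626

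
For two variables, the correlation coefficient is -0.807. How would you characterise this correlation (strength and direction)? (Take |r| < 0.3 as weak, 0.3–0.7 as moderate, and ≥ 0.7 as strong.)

r = -0.807 < 0 so the relationship is negative.
|r| = 0.807, which falls in the strong range.

strong negative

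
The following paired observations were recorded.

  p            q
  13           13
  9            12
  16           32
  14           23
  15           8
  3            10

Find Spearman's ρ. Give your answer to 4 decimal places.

0.4286

Rank p: 3, 2, 6, 4, 5, 1
Rank q: 4, 3, 6, 5, 1, 2
d = rank(p) − rank(q): -1, -1, 0, -1, 4, -1; Σd² = 20
ρ = 1 − 6Σd² / [n(n²−1)] = 1 − 6×20 / (6×35) = 1 − 120/210 ≈ 0.4286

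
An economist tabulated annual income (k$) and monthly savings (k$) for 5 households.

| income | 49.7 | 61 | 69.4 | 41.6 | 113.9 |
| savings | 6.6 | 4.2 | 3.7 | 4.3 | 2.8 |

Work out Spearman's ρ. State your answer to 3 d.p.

Rank income: 2, 3, 4, 1, 5
Rank savings: 5, 3, 2, 4, 1
d = rank(income) − rank(savings): -3, 0, 2, -3, 4; Σd² = 38
ρ = 1 − 6Σd² / [n(n²−1)] = 1 − 6×38 / (5×24) = 1 − 228/120 ≈ -0.900

-0.900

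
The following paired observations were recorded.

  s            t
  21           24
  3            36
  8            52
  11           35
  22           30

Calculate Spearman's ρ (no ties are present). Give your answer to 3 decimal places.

-0.800

Rank s: 4, 1, 2, 3, 5
Rank t: 1, 4, 5, 3, 2
d = rank(s) − rank(t): 3, -3, -3, 0, 3; Σd² = 36
ρ = 1 − 6Σd² / [n(n²−1)] = 1 − 6×36 / (5×24) = 1 − 216/120 ≈ -0.800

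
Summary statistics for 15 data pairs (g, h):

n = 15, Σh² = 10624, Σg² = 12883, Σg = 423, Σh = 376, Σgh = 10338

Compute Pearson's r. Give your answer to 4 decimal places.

-0.2479

r = (nΣgh − ΣgΣh) / √[(nΣg² − (Σg)²)(nΣh² − (Σh)²)]
Numerator: 15×10338 − 423×376 = -3978
Denominator: √[(193245 − 178929)(159360 − 141376)] = √[14316 × 17984] = 16045.5272
r = -3978 / 16045.5272 ≈ -0.2479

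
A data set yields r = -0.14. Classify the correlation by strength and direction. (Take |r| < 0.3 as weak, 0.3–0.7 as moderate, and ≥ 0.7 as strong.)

weak negative

r = -0.14 < 0 so the relationship is negative.
|r| = 0.14, which falls in the weak range.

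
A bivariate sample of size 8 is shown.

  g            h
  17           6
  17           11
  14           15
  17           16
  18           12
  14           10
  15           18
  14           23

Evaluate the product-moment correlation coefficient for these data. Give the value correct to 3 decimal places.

n = 8, Σg = 126, Σh = 111, Σg² = 2004, Σh² = 1735, Σgh = 1719
nΣgh − ΣgΣh = 13752 − 13986 = -234
nΣg² − (Σg)² = 16032 − 15876 = 156; nΣh² − (Σh)² = 13880 − 12321 = 1559
r = -234 / √(156 × 1559) = -234 / 493.1572 ≈ -0.474

-0.474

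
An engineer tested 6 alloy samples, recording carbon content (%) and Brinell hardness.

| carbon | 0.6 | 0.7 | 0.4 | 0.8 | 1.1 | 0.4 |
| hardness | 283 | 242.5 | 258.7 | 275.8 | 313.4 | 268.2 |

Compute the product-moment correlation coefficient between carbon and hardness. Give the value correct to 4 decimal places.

0.6656

n = 6, Σx = 4, Σy = 1641.6, Σx² = 3.02, Σy² = 452037.38, Σxy = 1115.69
nΣxy − ΣxΣy = 6694.14 − 6566.4 = 127.74
nΣx² − (Σx)² = 18.12 − 16 = 2.12; nΣy² − (Σy)² = 2712224.28 − 2694850.56 = 17373.72
r = 127.74 / √(2.12 × 17373.72) = 127.74 / 191.9174 ≈ 0.6656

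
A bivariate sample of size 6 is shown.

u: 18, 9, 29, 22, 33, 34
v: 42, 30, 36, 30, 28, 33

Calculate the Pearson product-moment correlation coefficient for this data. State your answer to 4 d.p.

n = 6, Σu = 145, Σv = 199, Σu² = 3975, Σv² = 6733, Σuv = 4776
nΣuv − ΣuΣv = 28656 − 28855 = -199
nΣu² − (Σu)² = 23850 − 21025 = 2825; nΣv² − (Σv)² = 40398 − 39601 = 797
r = -199 / √(2825 × 797) = -199 / 1500.5082 ≈ -0.1326

-0.1326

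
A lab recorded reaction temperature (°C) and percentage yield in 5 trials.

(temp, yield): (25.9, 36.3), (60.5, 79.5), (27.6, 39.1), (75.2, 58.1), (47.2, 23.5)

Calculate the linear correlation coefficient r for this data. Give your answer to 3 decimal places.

n = 5, Σx = 236.4, Σy = 236.5, Σx² = 12975.7, Σy² = 13094.61, Σxy = 12307.4
nΣxy − ΣxΣy = 61537 − 55908.6 = 5628.4
nΣx² − (Σx)² = 64878.5 − 55884.96 = 8993.54; nΣy² − (Σy)² = 65473.05 − 55932.25 = 9540.8
r = 5628.4 / √(8993.54 × 9540.8) = 5628.4 / 9263.1294 ≈ 0.608

0.608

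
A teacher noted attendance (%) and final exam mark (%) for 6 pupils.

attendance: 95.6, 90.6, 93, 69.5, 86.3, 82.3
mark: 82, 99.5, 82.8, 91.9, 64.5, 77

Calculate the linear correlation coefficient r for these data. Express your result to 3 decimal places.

-0.114

n = 6, Σx = 517.3, Σy = 497.7, Σx² = 45047.95, Σy² = 42014.95, Σxy = 42844.8
nΣxy − ΣxΣy = 257068.8 − 257460.21 = -391.41
nΣx² − (Σx)² = 270287.7 − 267599.29 = 2688.41; nΣy² − (Σy)² = 252089.7 − 247705.29 = 4384.41
r = -391.41 / √(2688.41 × 4384.41) = -391.41 / 3433.2334 ≈ -0.114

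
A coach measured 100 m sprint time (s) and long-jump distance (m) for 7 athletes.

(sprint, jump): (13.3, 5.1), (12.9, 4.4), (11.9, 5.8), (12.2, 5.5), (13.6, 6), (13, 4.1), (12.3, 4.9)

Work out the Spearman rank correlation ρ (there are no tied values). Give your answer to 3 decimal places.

Rank sprint: 6, 4, 1, 2, 7, 5, 3
Rank jump: 4, 2, 6, 5, 7, 1, 3
d = rank(sprint) − rank(jump): 2, 2, -5, -3, 0, 4, 0; Σd² = 58
ρ = 1 − 6Σd² / [n(n²−1)] = 1 − 6×58 / (7×48) = 1 − 348/336 ≈ -0.036

-0.036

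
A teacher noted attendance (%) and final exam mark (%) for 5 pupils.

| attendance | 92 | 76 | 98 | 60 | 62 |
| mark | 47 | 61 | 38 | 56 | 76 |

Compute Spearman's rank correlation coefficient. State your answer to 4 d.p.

Rank attendance: 4, 3, 5, 1, 2
Rank mark: 2, 4, 1, 3, 5
d = rank(attendance) − rank(mark): 2, -1, 4, -2, -3; Σd² = 34
ρ = 1 − 6Σd² / [n(n²−1)] = 1 − 6×34 / (5×24) = 1 − 204/120 ≈ -0.7000

-0.7000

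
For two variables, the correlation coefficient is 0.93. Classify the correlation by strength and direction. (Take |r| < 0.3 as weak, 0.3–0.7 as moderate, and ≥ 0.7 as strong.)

r = 0.93 > 0 so the relationship is positive.
|r| = 0.93, which falls in the strong range.

strong positive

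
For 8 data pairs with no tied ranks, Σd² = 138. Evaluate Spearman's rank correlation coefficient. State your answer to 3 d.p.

ρ = 1 − 6Σd² / [n(n²−1)] = 1 − 6×138 / (8×63)
  = 1 − 828/504 = 1 − 1.6429 ≈ -0.643

-0.643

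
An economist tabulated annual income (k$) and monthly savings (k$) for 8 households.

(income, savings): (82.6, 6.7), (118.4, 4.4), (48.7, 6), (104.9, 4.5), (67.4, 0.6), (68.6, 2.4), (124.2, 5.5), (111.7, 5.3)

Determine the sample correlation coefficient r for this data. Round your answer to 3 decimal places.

n = 8, Σx = 726.5, Σy = 35.4, Σx² = 71368.27, Σy² = 184.96, Σxy = 3318.82
nΣxy − ΣxΣy = 26550.56 − 25718.1 = 832.46
nΣx² − (Σx)² = 570946.16 − 527802.25 = 43143.91; nΣy² − (Σy)² = 1479.68 − 1253.16 = 226.52
r = 832.46 / √(43143.91 × 226.52) = 832.46 / 3126.1731 ≈ 0.266

0.266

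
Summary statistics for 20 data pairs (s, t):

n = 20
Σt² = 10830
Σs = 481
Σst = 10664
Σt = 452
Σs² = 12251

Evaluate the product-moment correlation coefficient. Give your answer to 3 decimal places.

r = (nΣst − ΣsΣt) / √[(nΣs² − (Σs)²)(nΣt² − (Σt)²)]
Numerator: 20×10664 − 481×452 = -4132
Denominator: √[(245020 − 231361)(216600 − 204304)] = √[13659 × 12296] = 12959.5935
r = -4132 / 12959.5935 ≈ -0.319

-0.319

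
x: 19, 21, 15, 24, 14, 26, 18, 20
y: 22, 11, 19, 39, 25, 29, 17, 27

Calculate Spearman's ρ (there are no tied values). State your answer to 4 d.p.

0.4524

Rank x: 4, 6, 2, 7, 1, 8, 3, 5
Rank y: 4, 1, 3, 8, 5, 7, 2, 6
d = rank(x) − rank(y): 0, 5, -1, -1, -4, 1, 1, -1; Σd² = 46
ρ = 1 − 6Σd² / [n(n²−1)] = 1 − 6×46 / (8×63) = 1 − 276/504 ≈ 0.4524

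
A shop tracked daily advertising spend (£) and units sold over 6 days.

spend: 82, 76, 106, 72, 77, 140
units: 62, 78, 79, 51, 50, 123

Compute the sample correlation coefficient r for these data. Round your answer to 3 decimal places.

n = 6, Σx = 553, Σy = 443, Σx² = 54449, Σy² = 36399, Σxy = 44128
nΣxy − ΣxΣy = 264768 − 244979 = 19789
nΣx² − (Σx)² = 326694 − 305809 = 20885; nΣy² − (Σy)² = 218394 − 196249 = 22145
r = 19789 / √(20885 × 22145) = 19789 / 21505.7742 ≈ 0.920

0.920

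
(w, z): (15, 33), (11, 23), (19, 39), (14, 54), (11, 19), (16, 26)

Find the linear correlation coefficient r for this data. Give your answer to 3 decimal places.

0.454

n = 6, Σw = 86, Σz = 194, Σw² = 1280, Σz² = 7092, Σwz = 2870
nΣwz − ΣwΣz = 17220 − 16684 = 536
nΣw² − (Σw)² = 7680 − 7396 = 284; nΣz² − (Σz)² = 42552 − 37636 = 4916
r = 536 / √(284 × 4916) = 536 / 1181.5854 ≈ 0.454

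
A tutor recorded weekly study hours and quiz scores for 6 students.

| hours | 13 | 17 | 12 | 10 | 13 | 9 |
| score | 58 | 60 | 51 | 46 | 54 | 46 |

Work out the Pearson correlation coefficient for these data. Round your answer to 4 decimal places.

n = 6, Σx = 74, Σy = 315, Σx² = 952, Σy² = 16713, Σxy = 3962
nΣxy − ΣxΣy = 23772 − 23310 = 462
nΣx² − (Σx)² = 5712 − 5476 = 236; nΣy² − (Σy)² = 100278 − 99225 = 1053
r = 462 / √(236 × 1053) = 462 / 498.5058 ≈ 0.9268

0.9268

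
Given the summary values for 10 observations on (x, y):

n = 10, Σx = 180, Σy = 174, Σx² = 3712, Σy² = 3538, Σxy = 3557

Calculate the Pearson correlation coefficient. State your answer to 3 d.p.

0.866

r = (nΣxy − ΣxΣy) / √[(nΣx² − (Σx)²)(nΣy² − (Σy)²)]
Numerator: 10×3557 − 180×174 = 4250
Denominator: √[(37120 − 32400)(35380 − 30276)] = √[4720 × 5104] = 4908.2461
r = 4250 / 4908.2461 ≈ 0.866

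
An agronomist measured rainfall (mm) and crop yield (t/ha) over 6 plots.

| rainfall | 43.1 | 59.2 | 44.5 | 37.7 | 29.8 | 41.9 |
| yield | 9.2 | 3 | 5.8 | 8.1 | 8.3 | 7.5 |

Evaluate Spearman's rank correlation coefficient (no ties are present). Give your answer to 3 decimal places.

-0.657

Rank rainfall: 4, 6, 5, 2, 1, 3
Rank yield: 6, 1, 2, 4, 5, 3
d = rank(rainfall) − rank(yield): -2, 5, 3, -2, -4, 0; Σd² = 58
ρ = 1 − 6Σd² / [n(n²−1)] = 1 − 6×58 / (6×35) = 1 − 348/210 ≈ -0.657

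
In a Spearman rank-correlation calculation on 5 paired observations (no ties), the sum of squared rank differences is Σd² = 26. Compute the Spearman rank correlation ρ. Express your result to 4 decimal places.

ρ = 1 − 6Σd² / [n(n²−1)] = 1 − 6×26 / (5×24)
  = 1 − 156/120 = 1 − 1.30000 ≈ -0.3000

-0.3000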